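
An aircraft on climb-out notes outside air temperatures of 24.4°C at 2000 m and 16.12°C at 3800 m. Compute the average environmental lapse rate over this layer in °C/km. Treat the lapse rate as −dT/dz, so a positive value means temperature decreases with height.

Γ = −ΔT/Δz = (24.4 − 16.12) / (3800 − 2000) m
  = 8.28°C / 1.8 km = 4.6°C/km

4.6°C/km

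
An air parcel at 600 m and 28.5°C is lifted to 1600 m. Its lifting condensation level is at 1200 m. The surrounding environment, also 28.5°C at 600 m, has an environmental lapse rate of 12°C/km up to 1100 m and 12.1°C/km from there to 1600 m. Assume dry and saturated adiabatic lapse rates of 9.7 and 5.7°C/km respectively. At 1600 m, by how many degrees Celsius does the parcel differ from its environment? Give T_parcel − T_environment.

Parcel:
  Dry to 1200 m: -9.7 × 0.6 km = -5.82°C, so T = 22.68°C.
  Saturated to 1600 m: -5.7 × 0.4 km = -2.28°C, so T = 20.4°C.
Environment:
  Environment, lower layer to 1100 m: -12 × 0.5 km = -6°C, so T = 22.5°C.
  Environment, upper layer to 1600 m: -12.1 × 0.5 km = -6.05°C, so T = 16.45°C.
T_parcel − T_env = 20.4 − 16.45 = +3.95°C

+3.95°C (parcel warmer than environment)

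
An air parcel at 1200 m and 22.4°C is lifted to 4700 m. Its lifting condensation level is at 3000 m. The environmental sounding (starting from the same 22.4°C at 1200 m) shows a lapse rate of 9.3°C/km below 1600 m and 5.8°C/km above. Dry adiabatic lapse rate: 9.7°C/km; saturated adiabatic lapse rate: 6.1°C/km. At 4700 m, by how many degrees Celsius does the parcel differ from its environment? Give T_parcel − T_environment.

Parcel:
  From 1200 m to 3000 m (dry): cools by 9.7 × 1.8 = 17.46°C, giving 4.94°C.
  From 3000 m to 4700 m (saturated): cools by 6.1 × 1.7 = 10.37°C, giving -5.43°C.
Environment:
  From 1200 m to 1600 m (environment, lower layer): cools by 9.3 × 0.4 = 3.72°C, giving 18.68°C.
  From 1600 m to 4700 m (environment, upper layer): cools by 5.8 × 3.1 = 17.98°C, giving 0.7°C.
T_parcel − T_env = -5.43 − 0.7 = -6.13°C

-6.13°C (parcel cooler than environment)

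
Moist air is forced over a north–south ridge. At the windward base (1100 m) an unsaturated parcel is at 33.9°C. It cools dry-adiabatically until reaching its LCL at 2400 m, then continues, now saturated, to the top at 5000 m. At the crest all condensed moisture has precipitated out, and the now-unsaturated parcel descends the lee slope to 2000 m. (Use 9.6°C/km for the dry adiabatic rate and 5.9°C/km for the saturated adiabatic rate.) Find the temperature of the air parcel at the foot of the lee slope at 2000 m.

34.88°C

From 1100 m to 2400 m (dry): cools by 9.6 × 1.3 = 12.48°C, giving 21.42°C.
From 2400 m to 5000 m (saturated): cools by 5.9 × 2.6 = 15.34°C, giving 6.08°C.
From 5000 m to 2000 m (dry descent): warms by 9.6 × 3 = 28.8°C, giving 34.88°C.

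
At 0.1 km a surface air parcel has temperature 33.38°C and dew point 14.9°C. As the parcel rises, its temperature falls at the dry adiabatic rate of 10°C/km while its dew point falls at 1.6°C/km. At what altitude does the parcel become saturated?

T and T_d converge at 10 − 1.6 = 8.4°C per km
Height above start = (33.38 − 14.9) / 8.4 = 2.2 km
LCL altitude = 100 m + 2200 m = 2300 m

2.3 km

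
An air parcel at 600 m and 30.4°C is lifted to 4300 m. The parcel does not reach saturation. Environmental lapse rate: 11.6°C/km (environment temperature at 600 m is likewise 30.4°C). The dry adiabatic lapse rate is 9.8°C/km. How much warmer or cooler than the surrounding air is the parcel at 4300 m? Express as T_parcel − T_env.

Parcel:
  Dry to 4300 m: -9.8 × 3.7 km = -36.26°C, so T = -5.86°C.
Environment:
  Environment to 4300 m: -11.6 × 3.7 km = -42.92°C, so T = -12.52°C.
T_parcel − T_env = -5.86 − (-12.52) = +6.66°C

+6.66°C (parcel warmer than environment)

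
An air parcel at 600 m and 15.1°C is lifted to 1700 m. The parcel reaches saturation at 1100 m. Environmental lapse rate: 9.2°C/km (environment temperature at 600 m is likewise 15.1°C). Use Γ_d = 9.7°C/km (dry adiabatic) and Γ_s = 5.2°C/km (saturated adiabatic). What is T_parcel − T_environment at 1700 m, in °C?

Parcel:
  Dry to 1100 m: -9.7 × 0.5 km = -4.85°C, so T = 10.25°C.
  Saturated to 1700 m: -5.2 × 0.6 km = -3.12°C, so T = 7.13°C.
Environment:
  Environment to 1700 m: -9.2 × 1.1 km = -10.12°C, so T = 4.98°C.
T_parcel − T_env = 7.13 − 4.98 = +2.15°C

+2.15°C (parcel warmer than environment)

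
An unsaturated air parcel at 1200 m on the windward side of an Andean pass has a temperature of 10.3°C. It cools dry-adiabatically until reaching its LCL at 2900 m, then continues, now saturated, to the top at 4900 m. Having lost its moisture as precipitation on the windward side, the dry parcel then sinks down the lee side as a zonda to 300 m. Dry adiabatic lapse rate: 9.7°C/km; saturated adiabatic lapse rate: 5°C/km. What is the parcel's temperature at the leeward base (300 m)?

28.43°C

Dry to 2900 m: -9.7 × 1.7 km = -16.49°C, so T = -6.19°C.
Saturated to 4900 m: -5 × 2 km = -10°C, so T = -16.19°C.
Dry descent to 300 m: +9.7 × 4.6 km = +44.62°C, so T = 28.43°C.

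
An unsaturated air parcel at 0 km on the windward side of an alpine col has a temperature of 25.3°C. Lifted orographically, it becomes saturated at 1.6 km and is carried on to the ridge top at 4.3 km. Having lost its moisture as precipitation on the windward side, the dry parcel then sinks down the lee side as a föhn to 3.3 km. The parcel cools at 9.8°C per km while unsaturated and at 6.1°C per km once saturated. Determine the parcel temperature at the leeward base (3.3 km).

2.95°C

0 → 1600 m (dry, 9.8°C/km): ΔT = -9.8 × 1.6 = -15.68°C → T = 9.62°C
1600 → 4300 m (saturated, 6.1°C/km): ΔT = -6.1 × 2.7 = -16.47°C → T = -6.85°C
4300 → 3300 m (dry descent, 9.8°C/km): ΔT = +9.8 × 1 = +9.8°C → T = 2.95°C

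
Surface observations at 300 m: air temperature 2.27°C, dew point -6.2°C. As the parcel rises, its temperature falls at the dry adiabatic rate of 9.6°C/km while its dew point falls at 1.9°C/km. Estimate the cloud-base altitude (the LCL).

1400 m

T and T_d converge at 9.6 − 1.9 = 7.7°C per km
Height above start = (2.27 − (-6.2)) / 7.7 = 1.1 km
LCL altitude = 300 m + 1100 m = 1400 m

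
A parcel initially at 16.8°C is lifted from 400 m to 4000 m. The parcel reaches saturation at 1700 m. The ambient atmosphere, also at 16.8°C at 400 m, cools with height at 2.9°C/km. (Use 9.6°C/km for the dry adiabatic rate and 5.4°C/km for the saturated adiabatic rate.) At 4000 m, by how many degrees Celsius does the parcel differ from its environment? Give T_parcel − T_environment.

-14.46°C (parcel cooler than environment)

Parcel:
  400–1700 m, dry: Δz = 1.3 km ⇒ ΔT = -12.48°C; T = 4.32°C
  1700–4000 m, saturated: Δz = 2.3 km ⇒ ΔT = -12.42°C; T = -8.1°C
Environment:
  400–4000 m, environment: Δz = 3.6 km ⇒ ΔT = -10.44°C; T = 6.36°C
T_parcel − T_env = -8.1 − 6.36 = -14.46°C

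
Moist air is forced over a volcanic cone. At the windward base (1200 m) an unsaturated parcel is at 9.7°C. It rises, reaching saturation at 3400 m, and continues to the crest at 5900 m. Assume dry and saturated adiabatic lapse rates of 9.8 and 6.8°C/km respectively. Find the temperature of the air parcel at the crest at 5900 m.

Dry to 3400 m: -9.8 × 2.2 km = -21.56°C, so T = -11.86°C.
Saturated to 5900 m: -6.8 × 2.5 km = -17°C, so T = -28.86°C.

-28.86°C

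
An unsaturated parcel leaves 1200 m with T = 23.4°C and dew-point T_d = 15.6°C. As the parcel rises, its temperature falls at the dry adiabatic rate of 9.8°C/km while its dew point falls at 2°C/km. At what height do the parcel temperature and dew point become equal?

T and T_d converge at 9.8 − 2 = 7.8°C per km
Height above start = (23.4 − 15.6) / 7.8 = 1 km
LCL altitude = 1200 m + 1000 m = 2200 m

2200 m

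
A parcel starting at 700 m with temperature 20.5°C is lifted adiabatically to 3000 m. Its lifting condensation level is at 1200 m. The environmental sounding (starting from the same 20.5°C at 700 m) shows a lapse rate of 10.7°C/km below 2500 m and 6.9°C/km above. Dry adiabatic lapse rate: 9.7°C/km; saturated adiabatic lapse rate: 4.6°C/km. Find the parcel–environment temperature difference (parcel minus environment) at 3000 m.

Parcel:
  700–1200 m, dry: Δz = 0.5 km ⇒ ΔT = -4.85°C; T = 15.65°C
  1200–3000 m, saturated: Δz = 1.8 km ⇒ ΔT = -8.28°C; T = 7.37°C
Environment:
  700–2500 m, environment, lower layer: Δz = 1.8 km ⇒ ΔT = -19.26°C; T = 1.24°C
  2500–3000 m, environment, upper layer: Δz = 0.5 km ⇒ ΔT = -3.45°C; T = -2.21°C
T_parcel − T_env = 7.37 − (-2.21) = +9.58°C

+9.58°C (parcel warmer than environment)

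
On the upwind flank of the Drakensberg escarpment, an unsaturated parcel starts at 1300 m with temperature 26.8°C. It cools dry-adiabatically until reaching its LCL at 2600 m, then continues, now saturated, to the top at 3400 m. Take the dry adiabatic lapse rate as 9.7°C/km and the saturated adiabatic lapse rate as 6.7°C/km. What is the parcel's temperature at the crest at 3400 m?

8.83°C

1300 → 2600 m (dry, 9.7°C/km): ΔT = -9.7 × 1.3 = -12.61°C → T = 14.19°C
2600 → 3400 m (saturated, 6.7°C/km): ΔT = -6.7 × 0.8 = -5.36°C → T = 8.83°C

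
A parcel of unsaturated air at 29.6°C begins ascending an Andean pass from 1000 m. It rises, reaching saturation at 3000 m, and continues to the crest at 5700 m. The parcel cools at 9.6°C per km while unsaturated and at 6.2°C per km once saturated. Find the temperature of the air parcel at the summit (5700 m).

-6.34°C

1000–3000 m, dry: Δz = 2 km ⇒ ΔT = -19.2°C; T = 10.4°C
3000–5700 m, saturated: Δz = 2.7 km ⇒ ΔT = -16.74°C; T = -6.34°C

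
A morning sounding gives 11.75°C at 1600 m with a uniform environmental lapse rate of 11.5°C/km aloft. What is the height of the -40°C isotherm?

6100 m

Height above start = (11.75 − (-40)) / 11.5 = 4.5 km
Altitude = 1600 m + 4500 m = 6100 m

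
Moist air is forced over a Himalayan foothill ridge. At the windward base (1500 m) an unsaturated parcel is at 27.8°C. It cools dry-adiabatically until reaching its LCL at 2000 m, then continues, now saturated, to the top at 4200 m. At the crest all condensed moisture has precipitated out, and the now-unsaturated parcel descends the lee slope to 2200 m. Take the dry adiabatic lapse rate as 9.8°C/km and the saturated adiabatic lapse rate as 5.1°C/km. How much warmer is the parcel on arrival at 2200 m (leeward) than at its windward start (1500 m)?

Dry to 2000 m: -9.8 × 0.5 km = -4.9°C, so T = 22.9°C.
Saturated to 4200 m: -5.1 × 2.2 km = -11.22°C, so T = 11.68°C.
Dry descent to 2200 m: +9.8 × 2 km = +19.6°C, so T = 31.28°C.
Net change vs windward start: 31.28 − 27.8 = +3.48°C

+3.48°C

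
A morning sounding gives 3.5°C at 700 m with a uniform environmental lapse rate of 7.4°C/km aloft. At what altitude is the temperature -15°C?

3200 m

Height above start = (3.5 − (-15)) / 7.4 = 2.5 km
Altitude = 700 m + 2500 m = 3200 m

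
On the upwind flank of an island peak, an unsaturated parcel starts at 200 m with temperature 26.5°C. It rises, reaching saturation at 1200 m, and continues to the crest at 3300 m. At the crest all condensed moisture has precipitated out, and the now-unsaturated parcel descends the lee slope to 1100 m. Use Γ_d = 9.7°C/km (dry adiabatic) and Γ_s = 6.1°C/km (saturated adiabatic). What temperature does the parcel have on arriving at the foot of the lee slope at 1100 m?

25.33°C

From 200 m to 1200 m (dry): cools by 9.7 × 1 = 9.7°C, giving 16.8°C.
From 1200 m to 3300 m (saturated): cools by 6.1 × 2.1 = 12.81°C, giving 3.99°C.
From 3300 m to 1100 m (dry descent): warms by 9.7 × 2.2 = 21.34°C, giving 25.33°C.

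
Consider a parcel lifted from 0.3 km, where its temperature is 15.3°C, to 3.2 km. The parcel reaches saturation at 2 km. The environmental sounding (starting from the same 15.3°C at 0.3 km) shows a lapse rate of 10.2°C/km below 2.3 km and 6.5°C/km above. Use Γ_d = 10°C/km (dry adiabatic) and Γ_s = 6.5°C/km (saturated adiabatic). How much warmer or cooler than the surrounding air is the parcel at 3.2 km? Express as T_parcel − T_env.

Parcel:
  Dry to 2000 m: -10 × 1.7 km = -17°C, so T = -1.7°C.
  Saturated to 3200 m: -6.5 × 1.2 km = -7.8°C, so T = -9.5°C.
Environment:
  Environment, lower layer to 2300 m: -10.2 × 2 km = -20.4°C, so T = -5.1°C.
  Environment, upper layer to 3200 m: -6.5 × 0.9 km = -5.85°C, so T = -10.95°C.
T_parcel − T_env = -9.5 − (-10.95) = +1.45°C

+1.45°C (parcel warmer than environment)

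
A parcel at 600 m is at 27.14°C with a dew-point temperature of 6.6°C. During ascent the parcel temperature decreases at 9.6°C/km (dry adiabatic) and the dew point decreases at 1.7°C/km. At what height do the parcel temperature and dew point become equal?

T and T_d converge at 9.6 − 1.7 = 7.9°C per km
Height above start = (27.14 − 6.6) / 7.9 = 2.6 km
LCL altitude = 600 m + 2600 m = 3200 m

3200 m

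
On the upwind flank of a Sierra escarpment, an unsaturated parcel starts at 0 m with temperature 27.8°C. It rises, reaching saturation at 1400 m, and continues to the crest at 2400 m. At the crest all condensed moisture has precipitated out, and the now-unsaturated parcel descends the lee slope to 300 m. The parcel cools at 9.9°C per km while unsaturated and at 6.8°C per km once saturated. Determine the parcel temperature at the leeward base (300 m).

Dry to 1400 m: -9.9 × 1.4 km = -13.86°C, so T = 13.94°C.
Saturated to 2400 m: -6.8 × 1 km = -6.8°C, so T = 7.14°C.
Dry descent to 300 m: +9.9 × 2.1 km = +20.79°C, so T = 27.93°C.

27.93°C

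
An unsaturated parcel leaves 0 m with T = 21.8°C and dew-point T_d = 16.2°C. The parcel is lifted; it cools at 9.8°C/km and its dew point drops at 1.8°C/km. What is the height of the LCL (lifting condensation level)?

700 m

T and T_d converge at 9.8 − 1.8 = 8°C per km
Height above start = (21.8 − 16.2) / 8 = 0.7 km
LCL altitude = 0 m + 700 m = 700 m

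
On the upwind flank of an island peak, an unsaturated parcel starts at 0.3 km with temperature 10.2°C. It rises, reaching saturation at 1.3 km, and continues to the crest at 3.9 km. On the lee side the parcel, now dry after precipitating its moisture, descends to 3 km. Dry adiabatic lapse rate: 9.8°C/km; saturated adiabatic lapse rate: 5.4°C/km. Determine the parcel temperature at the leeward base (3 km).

-4.82°C

From 300 m to 1300 m (dry): cools by 9.8 × 1 = 9.8°C, giving 0.4°C.
From 1300 m to 3900 m (saturated): cools by 5.4 × 2.6 = 14.04°C, giving -13.64°C.
From 3900 m to 3000 m (dry descent): warms by 9.8 × 0.9 = 8.82°C, giving -4.82°C.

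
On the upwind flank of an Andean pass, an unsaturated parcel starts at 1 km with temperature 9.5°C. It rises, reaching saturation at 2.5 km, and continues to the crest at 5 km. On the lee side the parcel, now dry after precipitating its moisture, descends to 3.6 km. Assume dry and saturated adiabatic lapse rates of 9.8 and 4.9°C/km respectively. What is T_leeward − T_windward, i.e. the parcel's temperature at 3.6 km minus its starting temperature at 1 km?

1000 → 2500 m (dry, 9.8°C/km): ΔT = -9.8 × 1.5 = -14.7°C → T = -5.2°C
2500 → 5000 m (saturated, 4.9°C/km): ΔT = -4.9 × 2.5 = -12.25°C → T = -17.45°C
5000 → 3600 m (dry descent, 9.8°C/km): ΔT = +9.8 × 1.4 = +13.72°C → T = -3.73°C
Net change vs windward start: -3.73 − 9.5 = -13.23°C

-13.23°C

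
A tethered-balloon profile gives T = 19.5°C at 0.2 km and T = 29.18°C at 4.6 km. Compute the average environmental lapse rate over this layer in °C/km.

-2.2°C/km

Γ = −ΔT/Δz = (19.5 − 29.18) / (4600 − 200) m
  = -9.68°C / 4.4 km = -2.2°C/km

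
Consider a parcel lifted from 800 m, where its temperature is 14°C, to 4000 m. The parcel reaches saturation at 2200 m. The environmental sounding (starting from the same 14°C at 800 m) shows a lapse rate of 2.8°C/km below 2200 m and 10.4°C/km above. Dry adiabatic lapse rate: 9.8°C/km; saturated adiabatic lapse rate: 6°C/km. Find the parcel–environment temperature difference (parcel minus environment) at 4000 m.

-1.88°C (parcel cooler than environment)

Parcel:
  Dry to 2200 m: -9.8 × 1.4 km = -13.72°C, so T = 0.28°C.
  Saturated to 4000 m: -6 × 1.8 km = -10.8°C, so T = -10.52°C.
Environment:
  Environment, lower layer to 2200 m: -2.8 × 1.4 km = -3.92°C, so T = 10.08°C.
  Environment, upper layer to 4000 m: -10.4 × 1.8 km = -18.72°C, so T = -8.64°C.
T_parcel − T_env = -10.52 − (-8.64) = -1.88°C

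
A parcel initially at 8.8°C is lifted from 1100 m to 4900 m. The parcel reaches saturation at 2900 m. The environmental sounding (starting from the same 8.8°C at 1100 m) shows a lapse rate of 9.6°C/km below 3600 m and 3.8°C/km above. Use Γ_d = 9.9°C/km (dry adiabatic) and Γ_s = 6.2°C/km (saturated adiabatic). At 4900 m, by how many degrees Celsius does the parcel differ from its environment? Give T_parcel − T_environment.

Parcel:
  From 1100 m to 2900 m (dry): cools by 9.9 × 1.8 = 17.82°C, giving -9.02°C.
  From 2900 m to 4900 m (saturated): cools by 6.2 × 2 = 12.4°C, giving -21.42°C.
Environment:
  From 1100 m to 3600 m (environment, lower layer): cools by 9.6 × 2.5 = 24°C, giving -15.2°C.
  From 3600 m to 4900 m (environment, upper layer): cools by 3.8 × 1.3 = 4.94°C, giving -20.14°C.
T_parcel − T_env = -21.42 − (-20.14) = -1.28°C

-1.28°C (parcel cooler than environment)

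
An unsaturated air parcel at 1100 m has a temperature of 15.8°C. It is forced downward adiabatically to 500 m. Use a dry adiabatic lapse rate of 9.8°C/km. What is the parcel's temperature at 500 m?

21.68°C

1100–500 m, dry adiabatic: Δz = 0.6 km ⇒ ΔT = +5.88°C; T = 21.68°C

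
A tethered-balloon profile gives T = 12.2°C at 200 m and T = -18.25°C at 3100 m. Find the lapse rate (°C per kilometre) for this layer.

Γ = −ΔT/Δz = (12.2 − (-18.25)) / (3100 − 200) m
  = 30.45°C / 2.9 km = 10.5°C/km

10.5°C/km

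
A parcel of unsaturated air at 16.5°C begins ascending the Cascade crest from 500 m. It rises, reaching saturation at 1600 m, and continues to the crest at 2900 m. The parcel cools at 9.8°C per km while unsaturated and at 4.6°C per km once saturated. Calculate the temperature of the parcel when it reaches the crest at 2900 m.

-0.26°C

Dry to 1600 m: -9.8 × 1.1 km = -10.78°C, so T = 5.72°C.
Saturated to 2900 m: -4.6 × 1.3 km = -5.98°C, so T = -0.26°C.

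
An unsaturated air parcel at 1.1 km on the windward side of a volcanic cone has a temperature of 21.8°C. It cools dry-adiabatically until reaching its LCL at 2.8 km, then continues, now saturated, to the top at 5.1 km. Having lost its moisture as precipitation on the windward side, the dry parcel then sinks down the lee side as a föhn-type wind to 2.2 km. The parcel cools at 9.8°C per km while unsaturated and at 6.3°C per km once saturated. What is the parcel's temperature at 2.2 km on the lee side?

19.07°C

From 1100 m to 2800 m (dry): cools by 9.8 × 1.7 = 16.66°C, giving 5.14°C.
From 2800 m to 5100 m (saturated): cools by 6.3 × 2.3 = 14.49°C, giving -9.35°C.
From 5100 m to 2200 m (dry descent): warms by 9.8 × 2.9 = 28.42°C, giving 19.07°C.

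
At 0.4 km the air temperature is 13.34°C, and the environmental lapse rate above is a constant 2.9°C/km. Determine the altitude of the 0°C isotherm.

5 km

Height above start = (13.34 − 0) / 2.9 = 4.6 km
Altitude = 400 m + 4600 m = 5000 m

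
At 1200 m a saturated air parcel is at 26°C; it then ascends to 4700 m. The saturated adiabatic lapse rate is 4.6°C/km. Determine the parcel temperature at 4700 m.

9.9°C

Saturated adiabatic to 4700 m: -4.6 × 3.5 km = -16.1°C, so T = 9.9°C.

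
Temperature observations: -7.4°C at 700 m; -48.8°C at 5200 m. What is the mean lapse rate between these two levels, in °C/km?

9.2°C/km

Γ = −ΔT/Δz = (-7.4 − (-48.8)) / (5200 − 700) m
  = 41.4°C / 4.5 km = 9.2°C/km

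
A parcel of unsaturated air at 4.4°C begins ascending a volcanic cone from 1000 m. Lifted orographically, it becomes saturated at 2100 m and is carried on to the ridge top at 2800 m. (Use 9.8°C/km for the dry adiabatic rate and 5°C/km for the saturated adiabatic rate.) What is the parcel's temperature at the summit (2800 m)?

-9.88°C

1000–2100 m, dry: Δz = 1.1 km ⇒ ΔT = -10.78°C; T = -6.38°C
2100–2800 m, saturated: Δz = 0.7 km ⇒ ΔT = -3.5°C; T = -9.88°C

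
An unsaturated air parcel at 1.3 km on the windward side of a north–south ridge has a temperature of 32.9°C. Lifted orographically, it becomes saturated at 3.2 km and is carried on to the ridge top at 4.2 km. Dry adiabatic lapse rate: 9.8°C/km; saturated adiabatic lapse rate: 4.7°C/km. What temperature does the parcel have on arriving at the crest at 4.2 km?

From 1300 m to 3200 m (dry): cools by 9.8 × 1.9 = 18.62°C, giving 14.28°C.
From 3200 m to 4200 m (saturated): cools by 4.7 × 1 = 4.7°C, giving 9.58°C.

9.58°C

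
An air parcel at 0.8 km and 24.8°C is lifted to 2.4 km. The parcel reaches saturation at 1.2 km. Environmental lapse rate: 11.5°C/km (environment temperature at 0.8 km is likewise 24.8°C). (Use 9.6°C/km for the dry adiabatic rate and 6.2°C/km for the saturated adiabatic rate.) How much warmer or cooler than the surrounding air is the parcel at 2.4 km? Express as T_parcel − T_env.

Parcel:
  800 → 1200 m (dry, 9.6°C/km): ΔT = -9.6 × 0.4 = -3.84°C → T = 20.96°C
  1200 → 2400 m (saturated, 6.2°C/km): ΔT = -6.2 × 1.2 = -7.44°C → T = 13.52°C
Environment:
  800 → 2400 m (environment, 11.5°C/km): ΔT = -11.5 × 1.6 = -18.4°C → T = 6.4°C
T_parcel − T_env = 13.52 − 6.4 = +7.12°C

+7.12°C (parcel warmer than environment)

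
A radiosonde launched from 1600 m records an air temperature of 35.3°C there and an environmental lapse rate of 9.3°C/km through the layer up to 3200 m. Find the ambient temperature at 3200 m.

From 1600 m to 3200 m (environmental): cools by 9.3 × 1.6 = 14.88°C, giving 20.42°C.

20.42°C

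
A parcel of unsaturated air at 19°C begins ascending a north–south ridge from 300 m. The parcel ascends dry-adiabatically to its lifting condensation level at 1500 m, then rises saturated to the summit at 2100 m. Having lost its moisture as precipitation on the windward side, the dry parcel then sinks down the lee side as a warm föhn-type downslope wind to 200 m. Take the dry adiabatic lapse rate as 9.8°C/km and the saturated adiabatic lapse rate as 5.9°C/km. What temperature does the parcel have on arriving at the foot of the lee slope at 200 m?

22.32°C

Dry to 1500 m: -9.8 × 1.2 km = -11.76°C, so T = 7.24°C.
Saturated to 2100 m: -5.9 × 0.6 km = -3.54°C, so T = 3.7°C.
Dry descent to 200 m: +9.8 × 1.9 km = +18.62°C, so T = 22.32°C.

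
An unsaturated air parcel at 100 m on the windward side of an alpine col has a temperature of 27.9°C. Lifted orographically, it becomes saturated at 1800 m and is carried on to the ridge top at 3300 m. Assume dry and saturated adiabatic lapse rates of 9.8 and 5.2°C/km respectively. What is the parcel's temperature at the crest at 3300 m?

100–1800 m, dry: Δz = 1.7 km ⇒ ΔT = -16.66°C; T = 11.24°C
1800–3300 m, saturated: Δz = 1.5 km ⇒ ΔT = -7.8°C; T = 3.44°C

3.44°C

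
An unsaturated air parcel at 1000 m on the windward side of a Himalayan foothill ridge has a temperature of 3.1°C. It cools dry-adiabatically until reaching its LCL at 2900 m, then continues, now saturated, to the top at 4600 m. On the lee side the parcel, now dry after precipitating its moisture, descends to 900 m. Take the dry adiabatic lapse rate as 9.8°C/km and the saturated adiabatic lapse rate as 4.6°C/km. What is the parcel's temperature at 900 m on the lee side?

12.92°C

Dry to 2900 m: -9.8 × 1.9 km = -18.62°C, so T = -15.52°C.
Saturated to 4600 m: -4.6 × 1.7 km = -7.82°C, so T = -23.34°C.
Dry descent to 900 m: +9.8 × 3.7 km = +36.26°C, so T = 12.92°C.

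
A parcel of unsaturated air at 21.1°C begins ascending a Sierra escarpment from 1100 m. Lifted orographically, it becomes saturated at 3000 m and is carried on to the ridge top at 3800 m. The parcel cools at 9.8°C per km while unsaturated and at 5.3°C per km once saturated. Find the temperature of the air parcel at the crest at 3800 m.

-1.76°C

1100 → 3000 m (dry, 9.8°C/km): ΔT = -9.8 × 1.9 = -18.62°C → T = 2.48°C
3000 → 3800 m (saturated, 5.3°C/km): ΔT = -5.3 × 0.8 = -4.24°C → T = -1.76°C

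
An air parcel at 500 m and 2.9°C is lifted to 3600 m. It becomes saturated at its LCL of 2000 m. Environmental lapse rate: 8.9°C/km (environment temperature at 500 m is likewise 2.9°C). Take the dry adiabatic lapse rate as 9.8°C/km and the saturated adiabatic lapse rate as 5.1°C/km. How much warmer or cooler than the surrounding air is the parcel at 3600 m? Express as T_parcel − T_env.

+4.73°C (parcel warmer than environment)

Parcel:
  Dry to 2000 m: -9.8 × 1.5 km = -14.7°C, so T = -11.8°C.
  Saturated to 3600 m: -5.1 × 1.6 km = -8.16°C, so T = -19.96°C.
Environment:
  Environment to 3600 m: -8.9 × 3.1 km = -27.59°C, so T = -24.69°C.
T_parcel − T_env = -19.96 − (-24.69) = +4.73°C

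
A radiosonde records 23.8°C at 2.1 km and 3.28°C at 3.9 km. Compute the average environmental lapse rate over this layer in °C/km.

11.4°C/km

Γ = −ΔT/Δz = (23.8 − 3.28) / (3900 − 2100) m
  = 20.52°C / 1.8 km = 11.4°C/km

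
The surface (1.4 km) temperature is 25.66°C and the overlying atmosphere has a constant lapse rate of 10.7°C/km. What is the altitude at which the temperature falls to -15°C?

Height above start = (25.66 − (-15)) / 10.7 = 3.8 km
Altitude = 1400 m + 3800 m = 5200 m

5.2 km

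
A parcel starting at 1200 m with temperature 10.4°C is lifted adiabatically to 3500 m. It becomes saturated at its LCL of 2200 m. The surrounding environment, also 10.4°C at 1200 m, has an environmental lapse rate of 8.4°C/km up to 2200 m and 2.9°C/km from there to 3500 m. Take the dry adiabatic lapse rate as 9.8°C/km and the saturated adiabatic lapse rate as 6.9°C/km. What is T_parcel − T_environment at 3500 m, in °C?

Parcel:
  Dry to 2200 m: -9.8 × 1 km = -9.8°C, so T = 0.6°C.
  Saturated to 3500 m: -6.9 × 1.3 km = -8.97°C, so T = -8.37°C.
Environment:
  Environment, lower layer to 2200 m: -8.4 × 1 km = -8.4°C, so T = 2°C.
  Environment, upper layer to 3500 m: -2.9 × 1.3 km = -3.77°C, so T = -1.77°C.
T_parcel − T_env = -8.37 − (-1.77) = -6.6°C

-6.6°C (parcel cooler than environment)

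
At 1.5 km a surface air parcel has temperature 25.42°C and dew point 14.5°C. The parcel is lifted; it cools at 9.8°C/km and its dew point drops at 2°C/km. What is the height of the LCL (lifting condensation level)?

T and T_d converge at 9.8 − 2 = 7.8°C per km
Height above start = (25.42 − 14.5) / 7.8 = 1.4 km
LCL altitude = 1500 m + 1400 m = 2900 m

2.9 km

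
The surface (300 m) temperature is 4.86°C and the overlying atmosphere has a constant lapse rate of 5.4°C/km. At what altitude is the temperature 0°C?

Height above start = (4.86 − 0) / 5.4 = 0.9 km
Altitude = 300 m + 900 m = 1200 m

1200 m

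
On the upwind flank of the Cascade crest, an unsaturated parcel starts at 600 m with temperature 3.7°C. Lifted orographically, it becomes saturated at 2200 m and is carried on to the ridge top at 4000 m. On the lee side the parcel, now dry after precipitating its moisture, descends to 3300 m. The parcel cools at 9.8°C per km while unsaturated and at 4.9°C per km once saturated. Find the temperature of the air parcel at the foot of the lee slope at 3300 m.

-13.94°C

600 → 2200 m (dry, 9.8°C/km): ΔT = -9.8 × 1.6 = -15.68°C → T = -11.98°C
2200 → 4000 m (saturated, 4.9°C/km): ΔT = -4.9 × 1.8 = -8.82°C → T = -20.8°C
4000 → 3300 m (dry descent, 9.8°C/km): ΔT = +9.8 × 0.7 = +6.86°C → T = -13.94°C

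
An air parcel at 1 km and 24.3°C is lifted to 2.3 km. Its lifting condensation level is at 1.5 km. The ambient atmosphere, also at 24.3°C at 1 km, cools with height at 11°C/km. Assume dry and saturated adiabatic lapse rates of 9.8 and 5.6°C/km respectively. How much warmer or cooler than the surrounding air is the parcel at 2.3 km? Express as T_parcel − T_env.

Parcel:
  From 1000 m to 1500 m (dry): cools by 9.8 × 0.5 = 4.9°C, giving 19.4°C.
  From 1500 m to 2300 m (saturated): cools by 5.6 × 0.8 = 4.48°C, giving 14.92°C.
Environment:
  From 1000 m to 2300 m (environment): cools by 11 × 1.3 = 14.3°C, giving 10°C.
T_parcel − T_env = 14.92 − 10 = +4.92°C

+4.92°C (parcel warmer than environment)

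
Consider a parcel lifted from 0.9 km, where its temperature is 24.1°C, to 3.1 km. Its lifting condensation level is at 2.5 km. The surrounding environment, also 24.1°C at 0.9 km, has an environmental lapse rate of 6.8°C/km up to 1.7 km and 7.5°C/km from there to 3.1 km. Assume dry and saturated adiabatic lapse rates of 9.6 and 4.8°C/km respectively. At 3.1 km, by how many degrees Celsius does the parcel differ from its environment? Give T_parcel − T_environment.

Parcel:
  900 → 2500 m (dry, 9.6°C/km): ΔT = -9.6 × 1.6 = -15.36°C → T = 8.74°C
  2500 → 3100 m (saturated, 4.8°C/km): ΔT = -4.8 × 0.6 = -2.88°C → T = 5.86°C
Environment:
  900 → 1700 m (environment, lower layer, 6.8°C/km): ΔT = -6.8 × 0.8 = -5.44°C → T = 18.66°C
  1700 → 3100 m (environment, upper layer, 7.5°C/km): ΔT = -7.5 × 1.4 = -10.5°C → T = 8.16°C
T_parcel − T_env = 5.86 − 8.16 = -2.3°C

-2.3°C (parcel cooler than environment)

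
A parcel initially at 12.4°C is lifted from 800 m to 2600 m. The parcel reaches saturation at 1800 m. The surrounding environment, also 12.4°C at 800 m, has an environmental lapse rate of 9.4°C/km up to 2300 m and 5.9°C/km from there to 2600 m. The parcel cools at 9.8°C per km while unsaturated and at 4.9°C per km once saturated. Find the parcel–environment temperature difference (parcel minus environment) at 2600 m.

Parcel:
  800–1800 m, dry: Δz = 1 km ⇒ ΔT = -9.8°C; T = 2.6°C
  1800–2600 m, saturated: Δz = 0.8 km ⇒ ΔT = -3.92°C; T = -1.32°C
Environment:
  800–2300 m, environment, lower layer: Δz = 1.5 km ⇒ ΔT = -14.1°C; T = -1.7°C
  2300–2600 m, environment, upper layer: Δz = 0.3 km ⇒ ΔT = -1.77°C; T = -3.47°C
T_parcel − T_env = -1.32 − (-3.47) = +2.15°C

+2.15°C (parcel warmer than environment)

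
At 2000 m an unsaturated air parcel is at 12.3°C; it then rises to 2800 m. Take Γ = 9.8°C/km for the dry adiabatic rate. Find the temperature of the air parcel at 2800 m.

4.46°C

From 2000 m to 2800 m (dry adiabatic): cools by 9.8 × 0.8 = 7.84°C, giving 4.46°C.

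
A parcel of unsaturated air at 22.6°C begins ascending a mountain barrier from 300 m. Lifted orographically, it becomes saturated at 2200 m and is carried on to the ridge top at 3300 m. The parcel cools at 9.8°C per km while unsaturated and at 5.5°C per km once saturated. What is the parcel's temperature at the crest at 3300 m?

-2.07°C

Dry to 2200 m: -9.8 × 1.9 km = -18.62°C, so T = 3.98°C.
Saturated to 3300 m: -5.5 × 1.1 km = -6.05°C, so T = -2.07°C.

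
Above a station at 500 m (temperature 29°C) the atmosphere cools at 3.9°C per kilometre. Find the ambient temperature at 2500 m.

21.2°C

From 500 m to 2500 m (environmental): cools by 3.9 × 2 = 7.8°C, giving 21.2°C.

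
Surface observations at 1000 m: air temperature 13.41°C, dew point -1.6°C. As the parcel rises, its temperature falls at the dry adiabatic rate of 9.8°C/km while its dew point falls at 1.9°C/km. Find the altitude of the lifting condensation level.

2900 m

T and T_d converge at 9.8 − 1.9 = 7.9°C per km
Height above start = (13.41 − (-1.6)) / 7.9 = 1.9 km
LCL altitude = 1000 m + 1900 m = 2900 m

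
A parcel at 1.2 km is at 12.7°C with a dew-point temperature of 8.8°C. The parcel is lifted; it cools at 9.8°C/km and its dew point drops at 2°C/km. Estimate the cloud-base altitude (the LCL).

1.7 km

T and T_d converge at 9.8 − 2 = 7.8°C per km
Height above start = (12.7 − 8.8) / 7.8 = 0.5 km
LCL altitude = 1200 m + 500 m = 1700 m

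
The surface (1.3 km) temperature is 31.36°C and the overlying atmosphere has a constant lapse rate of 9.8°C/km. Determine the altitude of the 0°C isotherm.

Height above start = (31.36 − 0) / 9.8 = 3.2 km
Altitude = 1300 m + 3200 m = 4500 m

4.5 km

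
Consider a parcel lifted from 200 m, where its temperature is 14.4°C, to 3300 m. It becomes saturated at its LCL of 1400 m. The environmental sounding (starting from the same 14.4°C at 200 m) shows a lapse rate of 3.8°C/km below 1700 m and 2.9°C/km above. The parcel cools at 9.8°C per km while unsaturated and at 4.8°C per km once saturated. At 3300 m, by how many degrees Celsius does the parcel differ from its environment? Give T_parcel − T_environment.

Parcel:
  200 → 1400 m (dry, 9.8°C/km): ΔT = -9.8 × 1.2 = -11.76°C → T = 2.64°C
  1400 → 3300 m (saturated, 4.8°C/km): ΔT = -4.8 × 1.9 = -9.12°C → T = -6.48°C
Environment:
  200 → 1700 m (environment, lower layer, 3.8°C/km): ΔT = -3.8 × 1.5 = -5.7°C → T = 8.7°C
  1700 → 3300 m (environment, upper layer, 2.9°C/km): ΔT = -2.9 × 1.6 = -4.64°C → T = 4.06°C
T_parcel − T_env = -6.48 − 4.06 = -10.54°C

-10.54°C (parcel cooler than environment)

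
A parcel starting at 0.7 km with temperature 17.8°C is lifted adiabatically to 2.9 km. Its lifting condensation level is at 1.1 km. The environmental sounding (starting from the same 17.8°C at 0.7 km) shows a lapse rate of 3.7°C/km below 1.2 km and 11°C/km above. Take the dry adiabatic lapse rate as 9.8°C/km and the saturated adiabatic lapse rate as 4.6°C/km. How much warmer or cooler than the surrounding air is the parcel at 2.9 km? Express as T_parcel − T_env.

Parcel:
  Dry to 1100 m: -9.8 × 0.4 km = -3.92°C, so T = 13.88°C.
  Saturated to 2900 m: -4.6 × 1.8 km = -8.28°C, so T = 5.6°C.
Environment:
  Environment, lower layer to 1200 m: -3.7 × 0.5 km = -1.85°C, so T = 15.95°C.
  Environment, upper layer to 2900 m: -11 × 1.7 km = -18.7°C, so T = -2.75°C.
T_parcel − T_env = 5.6 − (-2.75) = +8.35°C

+8.35°C (parcel warmer than environment)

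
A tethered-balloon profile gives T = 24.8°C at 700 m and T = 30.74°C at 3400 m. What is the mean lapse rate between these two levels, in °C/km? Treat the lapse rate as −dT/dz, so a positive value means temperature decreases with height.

Γ = −ΔT/Δz = (24.8 − 30.74) / (3400 − 700) m
  = -5.94°C / 2.7 km = -2.2°C/km

-2.2°C/km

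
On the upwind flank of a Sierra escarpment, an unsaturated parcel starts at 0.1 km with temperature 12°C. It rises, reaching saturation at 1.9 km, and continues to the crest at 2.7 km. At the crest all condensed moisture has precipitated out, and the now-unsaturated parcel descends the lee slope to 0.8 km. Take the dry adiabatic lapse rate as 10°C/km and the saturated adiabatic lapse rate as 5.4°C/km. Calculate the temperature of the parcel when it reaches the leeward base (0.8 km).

From 100 m to 1900 m (dry): cools by 10 × 1.8 = 18°C, giving -6°C.
From 1900 m to 2700 m (saturated): cools by 5.4 × 0.8 = 4.32°C, giving -10.32°C.
From 2700 m to 800 m (dry descent): warms by 10 × 1.9 = 19°C, giving 8.68°C.

8.68°C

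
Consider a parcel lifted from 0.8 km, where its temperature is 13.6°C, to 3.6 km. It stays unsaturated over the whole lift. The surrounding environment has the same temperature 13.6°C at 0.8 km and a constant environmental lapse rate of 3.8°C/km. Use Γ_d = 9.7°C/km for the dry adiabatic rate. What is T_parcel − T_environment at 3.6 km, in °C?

Parcel:
  800 → 3600 m (dry, 9.7°C/km): ΔT = -9.7 × 2.8 = -27.16°C → T = -13.56°C
Environment:
  800 → 3600 m (environment, 3.8°C/km): ΔT = -3.8 × 2.8 = -10.64°C → T = 2.96°C
T_parcel − T_env = -13.56 − 2.96 = -16.52°C

-16.52°C (parcel cooler than environment)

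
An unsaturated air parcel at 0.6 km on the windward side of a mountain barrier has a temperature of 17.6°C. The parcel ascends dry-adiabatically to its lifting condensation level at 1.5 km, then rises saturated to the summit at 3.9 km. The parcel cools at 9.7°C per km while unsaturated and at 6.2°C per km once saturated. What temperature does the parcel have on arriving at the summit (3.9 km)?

600 → 1500 m (dry, 9.7°C/km): ΔT = -9.7 × 0.9 = -8.73°C → T = 8.87°C
1500 → 3900 m (saturated, 6.2°C/km): ΔT = -6.2 × 2.4 = -14.88°C → T = -6.01°C

-6.01°C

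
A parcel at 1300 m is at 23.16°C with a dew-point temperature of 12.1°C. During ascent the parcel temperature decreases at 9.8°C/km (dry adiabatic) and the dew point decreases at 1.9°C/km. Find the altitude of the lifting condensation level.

2700 m

T and T_d converge at 9.8 − 1.9 = 7.9°C per km
Height above start = (23.16 − 12.1) / 7.9 = 1.4 km
LCL altitude = 1300 m + 1400 m = 2700 m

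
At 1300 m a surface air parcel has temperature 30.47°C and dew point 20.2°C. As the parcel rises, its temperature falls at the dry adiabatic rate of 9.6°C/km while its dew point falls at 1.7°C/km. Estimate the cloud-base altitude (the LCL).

2600 m

T and T_d converge at 9.6 − 1.7 = 7.9°C per km
Height above start = (30.47 − 20.2) / 7.9 = 1.3 km
LCL altitude = 1300 m + 1300 m = 2600 m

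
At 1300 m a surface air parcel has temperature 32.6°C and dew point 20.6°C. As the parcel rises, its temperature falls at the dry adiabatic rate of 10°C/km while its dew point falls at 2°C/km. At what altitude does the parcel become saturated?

2800 m

T and T_d converge at 10 − 2 = 8°C per km
Height above start = (32.6 − 20.6) / 8 = 1.5 km
LCL altitude = 1300 m + 1500 m = 2800 m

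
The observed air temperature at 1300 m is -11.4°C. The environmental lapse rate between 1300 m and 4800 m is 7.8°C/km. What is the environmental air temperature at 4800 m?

-38.7°C

1300–4800 m, environmental: Δz = 3.5 km ⇒ ΔT = -27.3°C; T = -38.7°C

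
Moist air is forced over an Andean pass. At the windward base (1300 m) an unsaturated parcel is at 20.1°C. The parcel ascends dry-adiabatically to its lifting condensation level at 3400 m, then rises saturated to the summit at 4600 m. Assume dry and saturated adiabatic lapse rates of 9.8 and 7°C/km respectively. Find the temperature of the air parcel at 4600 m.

1300–3400 m, dry: Δz = 2.1 km ⇒ ΔT = -20.58°C; T = -0.48°C
3400–4600 m, saturated: Δz = 1.2 km ⇒ ΔT = -8.4°C; T = -8.88°C

-8.88°C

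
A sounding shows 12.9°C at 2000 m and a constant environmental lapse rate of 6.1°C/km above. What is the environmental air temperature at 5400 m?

-7.84°C

From 2000 m to 5400 m (environmental): cools by 6.1 × 3.4 = 20.74°C, giving -7.84°C.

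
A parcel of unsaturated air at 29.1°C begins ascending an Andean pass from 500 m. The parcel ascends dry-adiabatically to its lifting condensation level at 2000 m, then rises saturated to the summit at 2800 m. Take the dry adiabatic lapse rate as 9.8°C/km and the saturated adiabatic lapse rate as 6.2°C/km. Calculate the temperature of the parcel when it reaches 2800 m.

9.44°C

From 500 m to 2000 m (dry): cools by 9.8 × 1.5 = 14.7°C, giving 14.4°C.
From 2000 m to 2800 m (saturated): cools by 6.2 × 0.8 = 4.96°C, giving 9.44°C.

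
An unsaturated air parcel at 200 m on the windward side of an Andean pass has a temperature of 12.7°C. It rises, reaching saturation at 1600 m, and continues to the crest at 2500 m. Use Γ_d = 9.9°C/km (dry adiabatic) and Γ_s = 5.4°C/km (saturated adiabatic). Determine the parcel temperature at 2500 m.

200 → 1600 m (dry, 9.9°C/km): ΔT = -9.9 × 1.4 = -13.86°C → T = -1.16°C
1600 → 2500 m (saturated, 5.4°C/km): ΔT = -5.4 × 0.9 = -4.86°C → T = -6.02°C

-6.02°C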